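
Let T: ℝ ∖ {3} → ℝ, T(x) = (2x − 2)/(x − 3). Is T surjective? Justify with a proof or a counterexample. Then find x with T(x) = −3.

11/5

If T(x) = 2, cross-multiplying gives 1(2x − 2) = 2(x − 3), which simplifies to −2 = −6 — false.  So 2 has no preimage and T is not surjective.
Solving T(x) = −3: cross-multiplying gives 2x − 2 = −3(x − 3), which rearranges to 5x = 11, so x = 11/5.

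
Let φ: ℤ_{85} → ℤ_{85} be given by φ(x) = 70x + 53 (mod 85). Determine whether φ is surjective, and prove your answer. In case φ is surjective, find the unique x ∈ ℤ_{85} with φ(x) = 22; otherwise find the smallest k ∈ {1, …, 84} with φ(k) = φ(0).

17

By definition, φ is surjective if every y in the codomain equals φ(x) for some x in the domain.
Since gcd(70, 85) = 5, we have 70x ≡ 0 (mod 5) for all x, so φ(x) ≡ 3 (mod 5).
But 0 ≢ 3 (mod 5), so 0 ∈ ℤ_{85} has no preimage. Hence φ is not surjective.
Since φ is not surjective, we find the least positive k with φ(k) = φ(0): this means 70k ≡ 0 (mod 85), i.e. 85 ∣ 70k. Since gcd(70, 85) = 5, dividing through by 5 this holds exactly when 17 ∣ 14k, and as gcd(14, 17) = 1, exactly when 17 ∣ k.
The smallest positive such k is 17.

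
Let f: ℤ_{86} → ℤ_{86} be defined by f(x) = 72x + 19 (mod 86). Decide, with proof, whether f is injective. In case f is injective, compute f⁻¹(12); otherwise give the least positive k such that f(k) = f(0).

43

We have gcd(72, 86) = 2 > 1. Taking a = 0 and b = 43: f(0) = 19 and f(43) = 72·43 + 19 = 3115 ≡ 19 (mod 86).
So f(0) = f(43) while 0 ≠ 43, so f is not injective.
Since f is not injective, we find the least positive k with f(k) = f(0): this means 72k ≡ 0 (mod 86), i.e. 86 ∣ 72k. Since gcd(72, 86) = 2, dividing through by 2 this holds exactly when 43 ∣ 36k, and as gcd(36, 43) = 1, exactly when 43 ∣ k.
The smallest positive such k is 43.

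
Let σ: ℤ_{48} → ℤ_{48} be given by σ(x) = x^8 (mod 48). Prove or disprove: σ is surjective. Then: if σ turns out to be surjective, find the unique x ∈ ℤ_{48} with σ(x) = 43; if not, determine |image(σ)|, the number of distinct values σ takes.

σ(2): Repeated squaring mod 48: 2^1 ≡ 2, 2^2 ≡ 2² = 4, 2^4 ≡ 4² = 16, 2^8 ≡ 16² = 256 ≡ 16. So 2^8 ≡ 16 (mod 48).
σ(4): Repeated squaring mod 48: 4^1 ≡ 4, 4^2 ≡ 4² = 16, 4^4 ≡ 16² = 256 ≡ 16, 4^8 ≡ 16² = 256 ≡ 16. So 4^8 ≡ 16 (mod 48).
So σ(2) = σ(4) = 16 while 2 ≠ 4, therefore σ is not injective.
A non-injective map from the 48-element set ℤ_{48} to itself takes at most 47 distinct values, so it cannot be surjective. Hence σ is not surjective.
Since σ is not surjective, we determine |image(σ)|. Computing x^8 mod 48 for each x (by repeated squaring, reducing mod 48 at every step), the values σ(0), σ(1), …, σ(47) are: 0, 1, 16, 33, 16, 1, 0, 1, 16, 33, 16, 1, 0, 1, 16, 33, 16, 1, 0, 1, 16, 33, 16, 1, 0, 1, 16, 33, 16, 1, 0, 1, 16, 33, 16, 1, 0, 1, 16, 33, 16, 1, 0, 1, 16, 33, 16, 1.
The distinct values are {0, 1, 16, 33}; there are 4 of them.

4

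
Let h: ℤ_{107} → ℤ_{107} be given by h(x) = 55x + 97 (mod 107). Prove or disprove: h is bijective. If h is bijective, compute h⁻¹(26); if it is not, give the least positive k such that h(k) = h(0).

If h(u) = h(v), then 55u ≡ 55v (mod 107). Because gcd(55, 107) = 1, we may cancel 55 to get u ≡ v (mod 107).
We now compute 55⁻¹ mod 107 explicitly. Euclid's algorithm: 107 = 1·55 + 52, 55 = 1·52 + 3, 52 = 17·3 + 1; back-substituting gives 1 = 72·55 − 37·107, so 55⁻¹ ≡ 72 (mod 107).
Then y ↦ 72(y − 97) is a two-sided inverse to h, so every y ∈ ℤ_{107} has a preimage.
Therefore h is bijective.
Since h is bijective, we find h⁻¹(26): we need 55x ≡ 26 − 97 ≡ 36 (mod 107). Using 55⁻¹ = 72: x ≡ 72·36 = 2592 = 24·107 + 24, so x = 24.
Check: h(24) = 55·24 + 97 = 1417 = 13·107 + 26 ≡ 26 (mod 107).

24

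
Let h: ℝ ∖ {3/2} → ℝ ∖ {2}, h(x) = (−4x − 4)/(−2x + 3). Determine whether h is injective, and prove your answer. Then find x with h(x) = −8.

Suppose h(a) = h(b). Cross-multiplying: (−4a − 4)(−2b + 3) = (−4b − 4)(−2a + 3).
Expanding both sides and cancelling the symmetric terms leaves −20·(a − b) = 0. Since −20 ≠ 0, a = b. So h is injective.
Solving h(x) = −8: cross-multiplying gives −4x − 4 = −8(−2x + 3), which rearranges to −20x = −20, so x = 1.

1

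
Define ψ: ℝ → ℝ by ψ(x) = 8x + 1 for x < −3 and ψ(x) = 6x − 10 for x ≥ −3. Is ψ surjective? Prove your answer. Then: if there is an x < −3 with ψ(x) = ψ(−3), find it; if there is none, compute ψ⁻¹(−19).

-29/8

Both pieces are strictly increasing (slopes 8 and 6), so each is injective on its own interval.
The left piece maps (−∞, −3) onto (−∞, −23); the right piece maps [−3, ∞) onto [−28, ∞).
The union (−∞, −23) ∪ [−28, ∞) covers ℝ, so ψ is surjective.
For the follow-up: the images overlap, so an x < −3 with ψ(x) = ψ(−3) exists. ψ(−3) = −28; solving 8x + 1 = −28 for x < −3 gives x = (−28 − 1)/8 = −29/8.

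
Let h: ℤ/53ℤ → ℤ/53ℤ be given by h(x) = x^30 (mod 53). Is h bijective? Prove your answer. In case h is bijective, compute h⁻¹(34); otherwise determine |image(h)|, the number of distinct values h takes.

27

h(26): Repeated squaring mod 53: 26^1 ≡ 26, 26^2 ≡ 26² = 676 ≡ 40, 26^4 ≡ 40² = 1600 ≡ 10, 26^8 ≡ 10² = 100 ≡ 47, 26^16 ≡ 47² = 2209 ≡ 36. Since 30 = 16 + 8 + 4 + 2, 26^30 ≡ 36·47·10·40: 36·47 = 1692 ≡ 49, then 49·10 = 490 ≡ 13, then 13·40 = 520 ≡ 43. So 26^30 ≡ 43 (mod 53).
h(27): Repeated squaring mod 53: 27^1 ≡ 27, 27^2 ≡ 27² = 729 ≡ 40, 27^4 ≡ 40² = 1600 ≡ 10, 27^8 ≡ 10² = 100 ≡ 47, 27^16 ≡ 47² = 2209 ≡ 36. Since 30 = 16 + 8 + 4 + 2, 27^30 ≡ 36·47·10·40: 36·47 = 1692 ≡ 49, then 49·10 = 490 ≡ 13, then 13·40 = 520 ≡ 43. So 27^30 ≡ 43 (mod 53).
So h(26) = h(27) = 43 while 26 ≠ 27, so h is not injective, hence not bijective.
Since h is not bijective, we determine |image(h)|. Computing x^30 mod 53 for each x (by repeated squaring, reducing mod 53 at every step), the values h(0), h(1), …, h(52) are: 0, 1, 37, 25, 44, 11, 24, 16, 38, 42, 36, 13, 40, 47, 9, 10, 28, 46, 17, 6, 7, 29, 4, 52, 49, 15, 43, 43, 15, 49, 52, 4, 29, 7, 6, 17, 46, 28, 10, 9, 47, 40, 13, 36, 42, 38, 16, 24, 11, 44, 25, 37, 1.
The distinct values are {0, 1, 4, 6, 7, 9, 10, 11, 13, 15, 16, 17, 24, 25, 28, 29, 36, 37, 38, 40, 42, 43, 44, 46, 47, 49, 52}; there are 27 of them.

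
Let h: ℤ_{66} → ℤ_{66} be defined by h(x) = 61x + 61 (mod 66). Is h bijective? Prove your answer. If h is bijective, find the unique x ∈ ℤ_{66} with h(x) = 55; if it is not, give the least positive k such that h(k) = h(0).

If h(a) = h(b), then 61a ≡ 61b (mod 66). Because gcd(61, 66) = 1, we may cancel 61 to get a ≡ b (mod 66).
We now compute 61⁻¹ mod 66 explicitly. Euclid's algorithm: 66 = 1·61 + 5, 61 = 12·5 + 1; back-substituting gives 1 = 13·61 − 12·66, so 61⁻¹ ≡ 13 (mod 66).
For any y ∈ ℤ_{66}, x = 13(y − 61) mod 66 satisfies h(x) = 61·13(y − 61) + 61 ≡ y (since 61·13 ≡ 1 mod 66). So every y has a preimage.
Thus h is bijective.
Since h is bijective, we compute h⁻¹(55): solve 61x + 61 ≡ 55 (mod 66), i.e. 61x ≡ 60 (mod 66).
Multiplying by 61⁻¹ = 13 gives x ≡ 13·60 = 780 = 11·66 + 54 ≡ 54 (mod 66).
Check: h(54) = 61·54 + 61 = 3355 = 50·66 + 55 ≡ 55 (mod 66).

54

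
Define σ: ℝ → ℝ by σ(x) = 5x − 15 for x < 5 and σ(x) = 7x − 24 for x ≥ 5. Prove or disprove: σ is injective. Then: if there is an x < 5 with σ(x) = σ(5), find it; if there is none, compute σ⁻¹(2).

Both pieces are strictly increasing (slopes 5 and 7), so each is injective on its own interval.
The left piece maps (−∞, 5) onto (−∞, 10); the right piece maps [5, ∞) onto [11, ∞).
These images are disjoint, so no value is attained by both pieces. Hence σ is injective.
Because the two images are disjoint, no x < 5 has σ(x) = σ(5), so we compute σ⁻¹(2): 2 lies in (−∞, 10), so solve 5x − 15 = 2: x = (2 + 15)/5 = 17/5.

17/5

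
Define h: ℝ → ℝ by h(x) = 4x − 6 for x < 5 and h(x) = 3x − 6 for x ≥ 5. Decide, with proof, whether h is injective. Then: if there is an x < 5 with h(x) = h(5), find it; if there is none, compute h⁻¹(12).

15/4

Both pieces are strictly increasing (slopes 4 and 3), so each is injective on its own interval.
The left piece maps (−∞, 5) onto (−∞, 14); the right piece maps [5, ∞) onto [9, ∞).
These images overlap. In particular h(5) = 9 (right piece), and solving 4x − 6 = 9 on the left piece gives x = 15/4 < 5.
So h(15/4) = h(5) with 15/4 ≠ 5, and h is not injective. This x = 15/4 is the requested value below 5.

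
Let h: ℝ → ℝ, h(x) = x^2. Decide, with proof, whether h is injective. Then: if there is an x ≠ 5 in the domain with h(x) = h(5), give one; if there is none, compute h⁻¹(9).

h(5) = 25 = (−5)^2 = h(−5) (since 2 is even), with 5 ≠ −5. So h is not injective.
For the follow-up, such an x exists: taking x = −5 ∈ ℝ gives h(−5) = 25 = h(5) with −5 ≠ 5.

-5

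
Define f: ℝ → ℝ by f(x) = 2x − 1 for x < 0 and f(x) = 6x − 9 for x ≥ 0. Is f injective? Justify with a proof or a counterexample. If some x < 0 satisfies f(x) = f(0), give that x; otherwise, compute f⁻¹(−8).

-4

Both pieces are strictly increasing (slopes 2 and 6), so each is injective on its own interval.
The left piece maps (−∞, 0) onto (−∞, −1); the right piece maps [0, ∞) onto [−9, ∞).
These images overlap. In particular f(0) = −9 (right piece), and solving 2x − 1 = −9 on the left piece gives x = −4 < 0.
So f(−4) = f(0) with −4 ≠ 0, and f is not injective. This x = −4 is the requested value below 0.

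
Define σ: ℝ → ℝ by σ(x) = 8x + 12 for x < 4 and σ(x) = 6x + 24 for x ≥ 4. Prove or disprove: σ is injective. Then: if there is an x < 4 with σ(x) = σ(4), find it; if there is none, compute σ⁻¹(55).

31/6

Both pieces are strictly increasing (slopes 8 and 6), so each is injective on its own interval.
The left piece maps (−∞, 4) onto (−∞, 44); the right piece maps [4, ∞) onto [48, ∞).
These images are disjoint, so no value is attained by both pieces. Therefore σ is injective.
Because the two images are disjoint, no x < 4 has σ(x) = σ(4), so we compute σ⁻¹(55): 55 lies in [48, ∞), so solve 6x + 24 = 55: x = (55 − 24)/6 = 31/6.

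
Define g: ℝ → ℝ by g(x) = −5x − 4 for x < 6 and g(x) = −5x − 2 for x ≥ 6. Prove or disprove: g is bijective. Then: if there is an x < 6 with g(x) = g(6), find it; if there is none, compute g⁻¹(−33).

28/5

Both pieces are strictly decreasing (slopes −5 and −5), so each is injective on its own interval.
The left piece maps (−∞, 6) onto (−34, ∞); the right piece maps [6, ∞) onto (−∞, −32].
These images overlap. In particular g(6) = −32 (right piece), and solving −5x − 4 = −32 on the left piece gives x = 28/5 < 6.
So g(28/5) = g(6) with 28/5 ≠ 6, and g is not injective, hence not bijective. This x = 28/5 is the requested value below 6.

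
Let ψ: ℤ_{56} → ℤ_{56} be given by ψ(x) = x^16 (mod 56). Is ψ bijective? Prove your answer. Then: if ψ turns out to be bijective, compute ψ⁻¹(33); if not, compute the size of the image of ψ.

8

ψ(6): Repeated squaring mod 56: 6^1 ≡ 6, 6^2 ≡ 6² = 36, 6^4 ≡ 36² = 1296 ≡ 8, 6^8 ≡ 8² = 64 ≡ 8, 6^16 ≡ 8² = 64 ≡ 8. So 6^16 ≡ 8 (mod 56).
ψ(8): Repeated squaring mod 56: 8^1 ≡ 8, 8^2 ≡ 8² = 64 ≡ 8, 8^4 ≡ 8² = 64 ≡ 8, 8^8 ≡ 8² = 64 ≡ 8, 8^16 ≡ 8² = 64 ≡ 8. So 8^16 ≡ 8 (mod 56).
So ψ(6) = ψ(8) = 8 while 6 ≠ 8, hence ψ is not injective, hence not bijective.
Since ψ is not bijective, we determine |image(ψ)|. Computing x^16 mod 56 for each x (by repeated squaring, reducing mod 56 at every step), the values ψ(0), ψ(1), …, ψ(55) are: 0, 1, 16, 25, 32, 9, 8, 49, 8, 9, 32, 25, 16, 1, 0, 1, 16, 25, 32, 9, 8, 49, 8, 9, 32, 25, 16, 1, 0, 1, 16, 25, 32, 9, 8, 49, 8, 9, 32, 25, 16, 1, 0, 1, 16, 25, 32, 9, 8, 49, 8, 9, 32, 25, 16, 1.
The distinct values are {0, 1, 8, 9, 16, 25, 32, 49}; there are 8 of them.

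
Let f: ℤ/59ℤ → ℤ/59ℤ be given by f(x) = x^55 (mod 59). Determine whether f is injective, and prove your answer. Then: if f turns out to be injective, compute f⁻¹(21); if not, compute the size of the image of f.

Since 59 is prime, the nonzero elements of ℤ/59ℤ form a cyclic group of order 58.
As gcd(55, 58) = 1, raising to the 55th power is a bijection on this group: if u^55 ≡ v^55 then (uv^{−1})^55 = 1, and the only element of order dividing gcd(55, 58) = 1 is 1, so u = v.
With f(0) = 0 this makes f injective on all of ℤ/59ℤ, hence bijective (finite equal-size domain and codomain). In particular f is injective.
Since f is injective, we find the preimage of 21. The inverse of x ↦ x^55 on (ℤ/59ℤ)^× is x ↦ x^19, because 55·19 = 1045 = 18·58 + 1 ≡ 1 (mod 58) and x^{58} = 1 for x ≠ 0 (Fermat). So f⁻¹(21) = 21^19 mod 59.
Repeated squaring mod 59: 21^1 ≡ 21, 21^2 ≡ 21² = 441 ≡ 28, 21^4 ≡ 28² = 784 ≡ 17, 21^8 ≡ 17² = 289 ≡ 53, 21^16 ≡ 53² = 2809 ≡ 36. Since 19 = 16 + 2 + 1, 21^19 ≡ 36·28·21: 36·28 = 1008 ≡ 5, then 5·21 = 105 ≡ 46. So 21^19 ≡ 46 (mod 59).
Hence f⁻¹(21) = 46.

46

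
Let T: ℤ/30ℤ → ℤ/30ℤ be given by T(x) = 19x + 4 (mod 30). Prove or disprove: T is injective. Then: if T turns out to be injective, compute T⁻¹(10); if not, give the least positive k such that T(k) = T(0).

Suppose T(s) = T(t) in ℤ/30ℤ. Then 19s + 4 ≡ 19t + 4 (mod 30), hence 19(s − t) ≡ 0 (mod 30).
Since gcd(19, 30) = 1, 19 is invertible modulo 30, so s − t ≡ 0 (mod 30), i.e. s = t.
Thus T is injective.
We now compute 19⁻¹ mod 30 explicitly. Euclid's algorithm: 30 = 1·19 + 11, 19 = 1·11 + 8, 11 = 1·8 + 3, 8 = 2·3 + 2, 3 = 1·2 + 1; back-substituting gives 1 = 19·19 − 12·30, so 19⁻¹ ≡ 19 (mod 30).
Since T is injective, we compute T⁻¹(10): solve 19x + 4 ≡ 10 (mod 30), i.e. 19x ≡ 6 (mod 30).
Multiplying by 19⁻¹ = 19 gives x ≡ 19·6 = 114 = 3·30 + 24 ≡ 24 (mod 30).
Check: T(24) = 19·24 + 4 = 460 = 15·30 + 10 ≡ 10 (mod 30).

24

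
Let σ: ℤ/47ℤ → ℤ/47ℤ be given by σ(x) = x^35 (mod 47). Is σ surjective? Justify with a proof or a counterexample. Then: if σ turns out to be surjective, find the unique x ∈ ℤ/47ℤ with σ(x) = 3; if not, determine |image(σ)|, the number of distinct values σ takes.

Since 47 is prime, the nonzero elements of ℤ/47ℤ form a cyclic group of order 46.
As gcd(35, 46) = 1, raising to the 35th power is a bijection on this group: if x_1^35 ≡ x_2^35 then (x_1x_2^{−1})^35 = 1, and the only element of order dividing gcd(35, 46) = 1 is 1, so x_1 = x_2.
With σ(0) = 0 this makes σ injective on all of ℤ/47ℤ, hence bijective (finite equal-size domain and codomain). In particular σ is surjective.
Since σ is surjective, we find the preimage of 3. The inverse of x ↦ x^35 on (ℤ/47ℤ)^× is x ↦ x^25, because 35·25 = 875 = 19·46 + 1 ≡ 1 (mod 46) and x^{46} = 1 for x ≠ 0 (Fermat). So σ⁻¹(3) = 3^25 mod 47.
Repeated squaring mod 47: 3^1 ≡ 3, 3^2 ≡ 3² = 9, 3^4 ≡ 9² = 81 ≡ 34, 3^8 ≡ 34² = 1156 ≡ 28, 3^16 ≡ 28² = 784 ≡ 32. Since 25 = 16 + 8 + 1, 3^25 ≡ 32·28·3: 32·28 = 896 ≡ 3, then 3·3 = 9. So 3^25 ≡ 9 (mod 47).
Hence σ⁻¹(3) = 9.

9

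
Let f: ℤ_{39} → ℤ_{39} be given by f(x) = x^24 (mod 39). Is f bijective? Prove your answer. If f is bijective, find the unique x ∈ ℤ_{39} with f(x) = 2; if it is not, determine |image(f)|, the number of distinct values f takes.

4

f(1) = 1^24 = 1.
f(2): Repeated squaring mod 39: 2^1 ≡ 2, 2^2 ≡ 2² = 4, 2^4 ≡ 4² = 16, 2^8 ≡ 16² = 256 ≡ 22, 2^16 ≡ 22² = 484 ≡ 16. Since 24 = 16 + 8, 2^24 ≡ 16·22: 16·22 = 352 ≡ 1. So 2^24 ≡ 1 (mod 39).
So f(1) = f(2) = 1 while 1 ≠ 2, hence f is not injective, hence not bijective.
Since f is not bijective, we determine |image(f)|. Computing x^24 mod 39 for each x (by repeated squaring, reducing mod 39 at every step), the values f(0), f(1), …, f(38) are: 0, 1, 1, 27, 1, 1, 27, 1, 1, 27, 1, 1, 27, 13, 1, 27, 1, 1, 27, 1, 1, 27, 1, 1, 27, 1, 13, 27, 1, 1, 27, 1, 1, 27, 1, 1, 27, 1, 1.
The distinct values are {0, 1, 13, 27}; there are 4 of them.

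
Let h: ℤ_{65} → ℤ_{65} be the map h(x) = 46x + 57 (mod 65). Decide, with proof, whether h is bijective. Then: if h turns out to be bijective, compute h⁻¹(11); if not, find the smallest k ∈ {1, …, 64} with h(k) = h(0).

64

Suppose h(a) = h(b) in ℤ_{65}. Then 46a + 57 ≡ 46b + 57 (mod 65), thus 46(a − b) ≡ 0 (mod 65).
Since gcd(46, 65) = 1, 46 is invertible modulo 65, therefore a − b ≡ 0 (mod 65), i.e. a = b.
We now compute 46⁻¹ mod 65 explicitly. Euclid's algorithm: 65 = 1·46 + 19, 46 = 2·19 + 8, 19 = 2·8 + 3, 8 = 2·3 + 2, 3 = 1·2 + 1; back-substituting gives 1 = 41·46 − 29·65, so 46⁻¹ ≡ 41 (mod 65).
For any y ∈ ℤ_{65}, x = 41(y − 57) mod 65 satisfies h(x) = 46·41(y − 57) + 57 ≡ y (since 46·41 ≡ 1 mod 65). So every y has a preimage.
Thus h is bijective.
Since h is bijective, we find h⁻¹(11): we need 46x ≡ 11 − 57 ≡ 19 (mod 65). Using 46⁻¹ = 41: x ≡ 41·19 = 779 = 11·65 + 64, so x = 64.
Check: h(64) = 46·64 + 57 = 3001 = 46·65 + 11 ≡ 11 (mod 65).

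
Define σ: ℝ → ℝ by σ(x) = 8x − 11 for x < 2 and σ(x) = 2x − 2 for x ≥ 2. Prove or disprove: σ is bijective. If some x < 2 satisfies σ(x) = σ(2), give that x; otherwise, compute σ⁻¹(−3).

13/8

Both pieces are strictly increasing (slopes 8 and 2), so each is injective on its own interval.
The left piece maps (−∞, 2) onto (−∞, 5); the right piece maps [2, ∞) onto [2, ∞).
These images overlap. In particular σ(2) = 2 (right piece), and solving 8x − 11 = 2 on the left piece gives x = 13/8 < 2.
So σ(13/8) = σ(2) with 13/8 ≠ 2, and σ is not injective, hence not bijective. This x = 13/8 is the requested value below 2.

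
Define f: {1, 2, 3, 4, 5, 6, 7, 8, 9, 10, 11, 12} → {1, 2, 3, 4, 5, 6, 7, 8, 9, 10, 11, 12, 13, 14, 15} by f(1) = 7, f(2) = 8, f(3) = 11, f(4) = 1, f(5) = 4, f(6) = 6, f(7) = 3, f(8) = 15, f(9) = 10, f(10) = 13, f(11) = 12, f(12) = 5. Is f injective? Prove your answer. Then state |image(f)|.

The values f(1), …, f(12) are 7, 8, 11, 1, 4, 6, 3, 15, 10, 13, 12, 5 — all distinct.
So f(s) = f(t) only when s = t, and f is injective.
The image of f is {1, 3, 4, 5, 6, 7, 8, 10, 11, 12, 13, 15}, which has 12 elements.

12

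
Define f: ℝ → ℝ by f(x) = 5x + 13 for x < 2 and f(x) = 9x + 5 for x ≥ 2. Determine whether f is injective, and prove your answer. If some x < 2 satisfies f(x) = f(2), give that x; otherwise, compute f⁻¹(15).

2/5

Both pieces are strictly increasing (slopes 5 and 9), so each is injective on its own interval.
The left piece maps (−∞, 2) onto (−∞, 23); the right piece maps [2, ∞) onto [23, ∞).
These images are disjoint, so no value is attained by both pieces. So f is injective.
Because the two images are disjoint, no x < 2 has f(x) = f(2), so we compute f⁻¹(15): 15 lies in (−∞, 23), so solve 5x + 13 = 15: x = (15 − 13)/5 = 2/5.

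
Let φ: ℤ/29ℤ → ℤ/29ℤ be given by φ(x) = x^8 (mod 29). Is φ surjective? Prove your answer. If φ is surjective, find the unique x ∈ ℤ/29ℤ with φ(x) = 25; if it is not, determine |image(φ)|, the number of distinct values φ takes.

8

φ(2): Repeated squaring mod 29: 2^1 ≡ 2, 2^2 ≡ 2² = 4, 2^4 ≡ 4² = 16, 2^8 ≡ 16² = 256 ≡ 24. So 2^8 ≡ 24 (mod 29).
φ(5): Repeated squaring mod 29: 5^1 ≡ 5, 5^2 ≡ 5² = 25, 5^4 ≡ 25² = 625 ≡ 16, 5^8 ≡ 16² = 256 ≡ 24. So 5^8 ≡ 24 (mod 29).
So φ(2) = φ(5) = 24 while 2 ≠ 5, thus φ is not injective.
A non-injective map from the 29-element set ℤ/29ℤ to itself takes at most 28 distinct values, so it cannot be surjective. So φ is not surjective.
Since φ is not surjective, we determine |image(φ)|. Computing x^8 mod 29 for each x (by repeated squaring, reducing mod 29 at every step), the values φ(0), φ(1), …, φ(28) are: 0, 1, 24, 7, 25, 24, 23, 7, 20, 20, 25, 16, 1, 16, 23, 23, 16, 1, 16, 25, 20, 20, 7, 23, 24, 25, 7, 24, 1.
The distinct values are {0, 1, 7, 16, 20, 23, 24, 25}; there are 8 of them.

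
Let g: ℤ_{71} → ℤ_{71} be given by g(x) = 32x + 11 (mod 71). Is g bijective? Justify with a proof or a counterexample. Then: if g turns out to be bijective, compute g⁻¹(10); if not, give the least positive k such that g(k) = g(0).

51

Suppose g(s) = g(t) in ℤ_{71}. Then 32s + 11 ≡ 32t + 11 (mod 71), therefore 32(s − t) ≡ 0 (mod 71).
Since gcd(32, 71) = 1, 32 is invertible modulo 71, so s − t ≡ 0 (mod 71), i.e. s = t.
We now compute 32⁻¹ mod 71 explicitly. Euclid's algorithm: 71 = 2·32 + 7, 32 = 4·7 + 4, 7 = 1·4 + 3, 4 = 1·3 + 1; back-substituting gives 1 = 20·32 − 9·71, so 32⁻¹ ≡ 20 (mod 71).
For any y ∈ ℤ_{71}, x = 20(y − 11) mod 71 satisfies g(x) = 32·20(y − 11) + 11 ≡ y (since 32·20 ≡ 1 mod 71). So every y has a preimage.
Therefore g is bijective.
Since g is bijective, we compute g⁻¹(10): solve 32x + 11 ≡ 10 (mod 71), i.e. 32x ≡ 70 (mod 71).
Multiplying by 32⁻¹ = 20 gives x ≡ 20·70 = 1400 = 19·71 + 51 ≡ 51 (mod 71).
Check: g(51) = 32·51 + 11 = 1643 = 23·71 + 10 ≡ 10 (mod 71).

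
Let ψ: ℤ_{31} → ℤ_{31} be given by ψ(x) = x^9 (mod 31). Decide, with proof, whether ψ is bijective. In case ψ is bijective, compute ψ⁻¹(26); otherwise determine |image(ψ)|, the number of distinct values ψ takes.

11

ψ(1) = 1^9 = 1.
ψ(5): Repeated squaring mod 31: 5^1 ≡ 5, 5^2 ≡ 5² = 25, 5^4 ≡ 25² = 625 ≡ 5, 5^8 ≡ 5² = 25. Since 9 = 8 + 1, 5^9 ≡ 25·5: 25·5 = 125 ≡ 1. So 5^9 ≡ 1 (mod 31).
So ψ(1) = ψ(5) = 1 while 1 ≠ 5, thus ψ is not injective, hence not bijective.
Since ψ is not bijective, we determine |image(ψ)|. Computing x^9 mod 31 for each x (by repeated squaring, reducing mod 31 at every step), the values ψ(0), ψ(1), …, ψ(30) are: 0, 1, 16, 29, 8, 1, 30, 8, 4, 4, 16, 23, 15, 29, 4, 29, 2, 27, 2, 16, 8, 15, 27, 27, 23, 1, 30, 23, 2, 15, 30.
The distinct values are {0, 1, 2, 4, 8, 15, 16, 23, 27, 29, 30}; there are 11 of them.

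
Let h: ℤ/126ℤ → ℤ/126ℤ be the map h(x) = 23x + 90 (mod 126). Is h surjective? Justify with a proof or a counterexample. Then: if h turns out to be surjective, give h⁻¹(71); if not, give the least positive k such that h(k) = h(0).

By definition, h is surjective if every y in the codomain equals h(x) for some x in the domain.
Since gcd(23, 126) = 1, 23 is invertible modulo 126. Euclid's algorithm: 126 = 5·23 + 11, 23 = 2·11 + 1; back-substituting gives 1 = 11·23 − 2·126, so 23⁻¹ ≡ 11 (mod 126).
Then y ↦ 11(y − 90) is a two-sided inverse to h, so every y ∈ ℤ/126ℤ has a preimage.
Therefore h is surjective.
Since h is surjective, we compute h⁻¹(71): solve 23x + 90 ≡ 71 (mod 126), i.e. 23x ≡ 107 (mod 126).
Multiplying by 23⁻¹ = 11 gives x ≡ 11·107 = 1177 = 9·126 + 43 ≡ 43 (mod 126).
Check: h(43) = 23·43 + 90 = 1079 = 8·126 + 71 ≡ 71 (mod 126).

43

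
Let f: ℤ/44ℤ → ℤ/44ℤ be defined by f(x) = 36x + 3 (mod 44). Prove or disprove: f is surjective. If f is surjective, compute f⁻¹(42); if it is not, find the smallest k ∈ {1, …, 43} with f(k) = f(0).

11

Since gcd(36, 44) = 4, we have 36x ≡ 0 (mod 4) for all x, so f(x) ≡ 3 (mod 4).
But 0 ≢ 3 (mod 4), so 0 ∈ ℤ/44ℤ has no preimage. So f is not surjective.
Since f is not surjective, we find the least positive k with f(k) = f(0): this means 36k ≡ 0 (mod 44), i.e. 44 ∣ 36k. Since gcd(36, 44) = 4, dividing through by 4 this holds exactly when 11 ∣ 9k, and as gcd(9, 11) = 1, exactly when 11 ∣ k.
The smallest positive such k is 11.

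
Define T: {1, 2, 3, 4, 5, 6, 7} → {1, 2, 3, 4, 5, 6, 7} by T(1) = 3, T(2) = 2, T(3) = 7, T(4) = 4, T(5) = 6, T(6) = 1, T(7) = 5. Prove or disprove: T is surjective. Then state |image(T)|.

7

Every element of the codomain has a preimage: 1 = T(6), 2 = T(2), 3 = T(1), 4 = T(4), 5 = T(7), 6 = T(5), 7 = T(3).
Thus T is surjective.
The image of T is {1, 2, 3, 4, 5, 6, 7}, which has 7 elements.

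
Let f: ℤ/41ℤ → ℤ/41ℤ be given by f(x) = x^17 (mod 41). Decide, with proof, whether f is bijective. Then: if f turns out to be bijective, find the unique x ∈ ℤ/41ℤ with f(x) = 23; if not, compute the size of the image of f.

31

Since 41 is prime, the nonzero elements of ℤ/41ℤ form a cyclic group of order 40.
As gcd(17, 40) = 1, raising to the 17th power is a bijection on this group: if a^17 ≡ b^17 then (ab^{−1})^17 = 1, and the only element of order dividing gcd(17, 40) = 1 is 1, so a = b.
With f(0) = 0 this makes f injective on all of ℤ/41ℤ, hence bijective (finite equal-size domain and codomain). In particular f is bijective.
Since f is bijective, we find the preimage of 23. The inverse of x ↦ x^17 on (ℤ/41ℤ)^× is x ↦ x^33, because 17·33 = 561 = 14·40 + 1 ≡ 1 (mod 40) and x^{40} = 1 for x ≠ 0 (Fermat). So f⁻¹(23) = 23^33 mod 41.
Repeated squaring mod 41: 23^1 ≡ 23, 23^2 ≡ 23² = 529 ≡ 37, 23^4 ≡ 37² = 1369 ≡ 16, 23^8 ≡ 16² = 256 ≡ 10, 23^16 ≡ 10² = 100 ≡ 18, 23^32 ≡ 18² = 324 ≡ 37. Since 33 = 32 + 1, 23^33 ≡ 37·23: 37·23 = 851 ≡ 31. So 23^33 ≡ 31 (mod 41).
Hence f⁻¹(23) = 31.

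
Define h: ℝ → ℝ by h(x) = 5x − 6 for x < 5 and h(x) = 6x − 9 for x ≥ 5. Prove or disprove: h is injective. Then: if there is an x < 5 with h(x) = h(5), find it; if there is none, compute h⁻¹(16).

22/5

Both pieces are strictly increasing (slopes 5 and 6), so each is injective on its own interval.
The left piece maps (−∞, 5) onto (−∞, 19); the right piece maps [5, ∞) onto [21, ∞).
These images are disjoint, so no value is attained by both pieces. So h is injective.
Because the two images are disjoint, no x < 5 has h(x) = h(5), so we compute h⁻¹(16): 16 lies in (−∞, 19), so solve 5x − 6 = 16: x = (16 + 6)/5 = 22/5.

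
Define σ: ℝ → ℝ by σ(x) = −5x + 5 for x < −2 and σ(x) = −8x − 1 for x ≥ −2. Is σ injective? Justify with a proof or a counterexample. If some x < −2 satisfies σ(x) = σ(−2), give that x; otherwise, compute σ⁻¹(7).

-1

Both pieces are strictly decreasing (slopes −5 and −8), so each is injective on its own interval.
The left piece maps (−∞, −2) onto (15, ∞); the right piece maps [−2, ∞) onto (−∞, 15].
These images are disjoint, so no value is attained by both pieces. Therefore σ is injective.
Because the two images are disjoint, no x < −2 has σ(x) = σ(−2), so we compute σ⁻¹(7): 7 lies in (−∞, 15], so solve −8x − 1 = 7: x = (7 + 1)/(−8) = −1.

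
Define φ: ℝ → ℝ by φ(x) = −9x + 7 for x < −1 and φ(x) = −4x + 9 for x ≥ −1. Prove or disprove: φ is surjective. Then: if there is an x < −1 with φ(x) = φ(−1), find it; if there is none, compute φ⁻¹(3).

3/2

Both pieces are strictly decreasing (slopes −9 and −4), so each is injective on its own interval.
The left piece maps (−∞, −1) onto (16, ∞); the right piece maps [−1, ∞) onto (−∞, 13].
The union (16, ∞) ∪ (−∞, 13] omits the interval between 16 and 13; in particular 16 has no preimage. So φ is not surjective.
Because the two images are disjoint, no x < −1 has φ(x) = φ(−1), so we compute φ⁻¹(3): 3 lies in (−∞, 13], so solve −4x + 9 = 3: x = (3 − 9)/(−4) = 3/2.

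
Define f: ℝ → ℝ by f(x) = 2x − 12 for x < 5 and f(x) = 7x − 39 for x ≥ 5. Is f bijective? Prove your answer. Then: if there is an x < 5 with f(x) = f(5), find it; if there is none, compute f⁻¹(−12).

4

Both pieces are strictly increasing (slopes 2 and 7), so each is injective on its own interval.
The left piece maps (−∞, 5) onto (−∞, −2); the right piece maps [5, ∞) onto [−4, ∞).
These images overlap. In particular f(5) = −4 (right piece), and solving 2x − 12 = −4 on the left piece gives x = 4 < 5.
So f(4) = f(5) with 4 ≠ 5, and f is not injective, hence not bijective. This x = 4 is the requested value below 5.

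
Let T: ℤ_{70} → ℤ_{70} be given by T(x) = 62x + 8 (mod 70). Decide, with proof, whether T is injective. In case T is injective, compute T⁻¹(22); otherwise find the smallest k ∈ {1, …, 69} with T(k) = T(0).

35

We have gcd(62, 70) = 2 > 1. Taking x_1 = 0 and x_2 = 35: T(0) = 8 and T(35) = 62·35 + 8 = 2178 ≡ 8 (mod 70).
So T(0) = T(35) while 0 ≠ 35, therefore T is not injective.
Since T is not injective, we find the least positive k with T(k) = T(0): this means 62k ≡ 0 (mod 70), i.e. 70 ∣ 62k. Since gcd(62, 70) = 2, dividing through by 2 this holds exactly when 35 ∣ 31k, and as gcd(31, 35) = 1, exactly when 35 ∣ k.
The smallest positive such k is 35.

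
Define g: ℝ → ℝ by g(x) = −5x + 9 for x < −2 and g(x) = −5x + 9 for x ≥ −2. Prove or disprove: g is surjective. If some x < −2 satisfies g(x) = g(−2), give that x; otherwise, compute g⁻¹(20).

Both pieces are strictly decreasing (slopes −5 and −5), so each is injective on its own interval.
The left piece maps (−∞, −2) onto (19, ∞); the right piece maps [−2, ∞) onto (−∞, 19].
These images together cover ℝ, so g is surjective.
Because the two images are disjoint, no x < −2 has g(x) = g(−2), so we compute g⁻¹(20): 20 lies in (19, ∞), so solve −5x + 9 = 20: x = (20 − 9)/(−5) = −11/5.

-11/5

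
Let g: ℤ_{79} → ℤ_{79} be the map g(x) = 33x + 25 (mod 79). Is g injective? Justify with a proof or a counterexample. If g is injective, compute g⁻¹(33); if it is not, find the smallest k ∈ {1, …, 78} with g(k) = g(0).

17

If g(u) = g(v), then 33u ≡ 33v (mod 79). Because gcd(33, 79) = 1, we may cancel 33 to get u ≡ v (mod 79).
Therefore g is injective.
We now compute 33⁻¹ mod 79 explicitly. Euclid's algorithm: 79 = 2·33 + 13, 33 = 2·13 + 7, 13 = 1·7 + 6, 7 = 1·6 + 1; back-substituting gives 1 = 12·33 − 5·79, so 33⁻¹ ≡ 12 (mod 79).
Since g is injective, we find g⁻¹(33): we need 33x ≡ 33 − 25 ≡ 8 (mod 79). Using 33⁻¹ = 12: x ≡ 12·8 = 96 = 1·79 + 17, so x = 17.
Check: g(17) = 33·17 + 25 = 586 = 7·79 + 33 ≡ 33 (mod 79).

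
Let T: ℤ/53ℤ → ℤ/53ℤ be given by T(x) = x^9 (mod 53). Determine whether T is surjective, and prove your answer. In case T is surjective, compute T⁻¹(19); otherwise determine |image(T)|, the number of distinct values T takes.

Since 53 is prime, the nonzero elements of ℤ/53ℤ form a cyclic group of order 52.
As gcd(9, 52) = 1, raising to the 9th power is a bijection on this group: if x_1^9 ≡ x_2^9 then (x_1x_2^{−1})^9 = 1, and the only element of order dividing gcd(9, 52) = 1 is 1, so x_1 = x_2.
With T(0) = 0 this makes T injective on all of ℤ/53ℤ, hence bijective (finite equal-size domain and codomain). In particular T is surjective.
Since T is surjective, we find the preimage of 19. The inverse of x ↦ x^9 on (ℤ/53ℤ)^× is x ↦ x^29, because 9·29 = 261 = 5·52 + 1 ≡ 1 (mod 52) and x^{52} = 1 for x ≠ 0 (Fermat). So T⁻¹(19) = 19^29 mod 53.
Repeated squaring mod 53: 19^1 ≡ 19, 19^2 ≡ 19² = 361 ≡ 43, 19^4 ≡ 43² = 1849 ≡ 47, 19^8 ≡ 47² = 2209 ≡ 36, 19^16 ≡ 36² = 1296 ≡ 24. Since 29 = 16 + 8 + 4 + 1, 19^29 ≡ 24·36·47·19: 24·36 = 864 ≡ 16, then 16·47 = 752 ≡ 10, then 10·19 = 190 ≡ 31. So 19^29 ≡ 31 (mod 53).
Hence T⁻¹(19) = 31.

31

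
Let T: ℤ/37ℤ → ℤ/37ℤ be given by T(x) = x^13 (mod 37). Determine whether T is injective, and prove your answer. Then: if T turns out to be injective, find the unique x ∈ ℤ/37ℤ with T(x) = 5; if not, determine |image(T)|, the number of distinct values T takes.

Since 37 is prime, the nonzero elements of ℤ/37ℤ form a cyclic group of order 36.
As gcd(13, 36) = 1, raising to the 13th power is a bijection on this group: if x_1^13 ≡ x_2^13 then (x_1x_2^{−1})^13 = 1, and the only element of order dividing gcd(13, 36) = 1 is 1, so x_1 = x_2.
With T(0) = 0 this makes T injective on all of ℤ/37ℤ, hence bijective (finite equal-size domain and codomain). In particular T is injective.
Since T is injective, we find the preimage of 5. The inverse of x ↦ x^13 on (ℤ/37ℤ)^× is x ↦ x^25, because 13·25 = 325 = 9·36 + 1 ≡ 1 (mod 36) and x^{36} = 1 for x ≠ 0 (Fermat). So T⁻¹(5) = 5^25 mod 37.
Repeated squaring mod 37: 5^1 ≡ 5, 5^2 ≡ 5² = 25, 5^4 ≡ 25² = 625 ≡ 33, 5^8 ≡ 33² = 1089 ≡ 16, 5^16 ≡ 16² = 256 ≡ 34. Since 25 = 16 + 8 + 1, 5^25 ≡ 34·16·5: 34·16 = 544 ≡ 26, then 26·5 = 130 ≡ 19. So 5^25 ≡ 19 (mod 37).
Hence T⁻¹(5) = 19.

19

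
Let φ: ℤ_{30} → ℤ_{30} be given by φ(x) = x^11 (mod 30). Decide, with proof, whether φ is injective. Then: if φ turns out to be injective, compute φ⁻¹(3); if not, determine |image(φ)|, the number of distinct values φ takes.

Computing x^11 mod 30 for each x (by repeated squaring, reducing mod 30 at every step), the values φ(0), φ(1), …, φ(29) are: 0, 1, 8, 27, 4, 5, 6, 13, 2, 9, 10, 11, 18, 7, 14, 15, 16, 23, 12, 19, 20, 21, 28, 17, 24, 25, 26, 3, 22, 29.
Every element of ℤ_{30} appears exactly once in this list, so φ is a bijection, and in particular injective.
Since φ is injective, we read off the preimage of 3 from the same table: φ(27) = 3, so φ⁻¹(3) = 27.

27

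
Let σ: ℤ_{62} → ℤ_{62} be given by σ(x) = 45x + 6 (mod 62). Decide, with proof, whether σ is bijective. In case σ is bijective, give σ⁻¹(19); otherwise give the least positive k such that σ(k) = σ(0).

43

By definition, injectivity means: for all a, b in the domain, σ(a) = σ(b) implies a = b.
Suppose σ(a) = σ(b) in ℤ_{62}. Then 45a + 6 ≡ 45b + 6 (mod 62), thus 45(a − b) ≡ 0 (mod 62).
Since gcd(45, 62) = 1, 45 is invertible modulo 62, therefore a − b ≡ 0 (mod 62), i.e. a = b.
We now compute 45⁻¹ mod 62 explicitly. Euclid's algorithm: 62 = 1·45 + 17, 45 = 2·17 + 11, 17 = 1·11 + 6, 11 = 1·6 + 5, 6 = 1·5 + 1; back-substituting gives 1 = 51·45 − 37·62, so 45⁻¹ ≡ 51 (mod 62).
For any y ∈ ℤ_{62}, x = 51(y − 6) mod 62 satisfies σ(x) = 45·51(y − 6) + 6 ≡ y (since 45·51 ≡ 1 mod 62). So every y has a preimage.
Thus σ is bijective.
Since σ is bijective, we compute σ⁻¹(19): solve 45x + 6 ≡ 19 (mod 62), i.e. 45x ≡ 13 (mod 62).
Multiplying by 45⁻¹ = 51 gives x ≡ 51·13 = 663 = 10·62 + 43 ≡ 43 (mod 62).
Check: σ(43) = 45·43 + 6 = 1941 = 31·62 + 19 ≡ 19 (mod 62).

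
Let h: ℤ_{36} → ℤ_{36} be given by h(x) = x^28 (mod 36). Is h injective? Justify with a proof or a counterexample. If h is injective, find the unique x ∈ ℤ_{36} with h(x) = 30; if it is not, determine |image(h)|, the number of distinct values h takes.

8

h(0) = 0^28 = 0.
h(6): Repeated squaring mod 36: 6^1 ≡ 6, 6^2 ≡ 6² = 36 ≡ 0, 6^4 ≡ 0² = 0, 6^8 ≡ 0² = 0, 6^16 ≡ 0² = 0. Since 28 = 16 + 8 + 4, 6^28 ≡ 0·0·0: 0·0 = 0, then 0·0 = 0. So 6^28 ≡ 0 (mod 36).
So h(0) = h(6) = 0 while 0 ≠ 6, thus h is not injective.
Since h is not injective, we determine |image(h)|. Computing x^28 mod 36 for each x (by repeated squaring, reducing mod 36 at every step), the values h(0), h(1), …, h(35) are: 0, 1, 16, 9, 4, 13, 0, 25, 28, 9, 28, 25, 0, 13, 4, 9, 16, 1, 0, 1, 16, 9, 4, 13, 0, 25, 28, 9, 28, 25, 0, 13, 4, 9, 16, 1.
The distinct values are {0, 1, 4, 9, 13, 16, 25, 28}; there are 8 of them.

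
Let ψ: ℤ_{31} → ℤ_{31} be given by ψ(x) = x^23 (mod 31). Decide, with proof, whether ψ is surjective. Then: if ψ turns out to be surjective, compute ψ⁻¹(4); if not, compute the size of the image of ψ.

16

Since 31 is prime, the nonzero elements of ℤ_{31} form a cyclic group of order 30.
As gcd(23, 30) = 1, raising to the 23rd power is a bijection on this group: if u^23 ≡ v^23 then (uv^{−1})^23 = 1, and the only element of order dividing gcd(23, 30) = 1 is 1, so u = v.
With ψ(0) = 0 this makes ψ injective on all of ℤ_{31}, hence bijective (finite equal-size domain and codomain). In particular ψ is surjective.
Since ψ is surjective, we find the preimage of 4. The inverse of x ↦ x^23 on (ℤ_{31})^× is x ↦ x^17, because 23·17 = 391 = 13·30 + 1 ≡ 1 (mod 30) and x^{30} = 1 for x ≠ 0 (Fermat). So ψ⁻¹(4) = 4^17 mod 31.
Repeated squaring mod 31: 4^1 ≡ 4, 4^2 ≡ 4² = 16, 4^4 ≡ 16² = 256 ≡ 8, 4^8 ≡ 8² = 64 ≡ 2, 4^16 ≡ 2² = 4. Since 17 = 16 + 1, 4^17 ≡ 4·4: 4·4 = 16. So 4^17 ≡ 16 (mod 31).
Hence ψ⁻¹(4) = 16.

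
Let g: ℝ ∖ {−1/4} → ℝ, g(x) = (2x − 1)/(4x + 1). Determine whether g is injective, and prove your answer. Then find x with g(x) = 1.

Suppose g(u) = g(v). Cross-multiplying: (2u − 1)(4v + 1) = (2v − 1)(4u + 1).
Expanding both sides and cancelling the symmetric terms leaves 6·(u − v) = 0. Since 6 ≠ 0, u = v. Thus g is injective.
Solving g(x) = 1: cross-multiplying gives 2x − 1 = 1(4x + 1), which rearranges to −2x = 2, so x = −1.

-1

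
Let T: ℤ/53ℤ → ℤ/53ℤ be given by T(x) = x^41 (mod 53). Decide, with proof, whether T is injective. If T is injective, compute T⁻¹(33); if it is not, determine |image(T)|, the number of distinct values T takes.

Since 53 is prime, the nonzero elements of ℤ/53ℤ form a cyclic group of order 52.
As gcd(41, 52) = 1, raising to the 41st power is a bijection on this group: if x_1^41 ≡ x_2^41 then (x_1x_2^{−1})^41 = 1, and the only element of order dividing gcd(41, 52) = 1 is 1, so x_1 = x_2.
With T(0) = 0 this makes T injective on all of ℤ/53ℤ, hence bijective (finite equal-size domain and codomain). In particular T is injective.
Since T is injective, we find the preimage of 33. The inverse of x ↦ x^41 on (ℤ/53ℤ)^× is x ↦ x^33, because 41·33 = 1353 = 26·52 + 1 ≡ 1 (mod 52) and x^{52} = 1 for x ≠ 0 (Fermat). So T⁻¹(33) = 33^33 mod 53.
Repeated squaring mod 53: 33^1 ≡ 33, 33^2 ≡ 33² = 1089 ≡ 29, 33^4 ≡ 29² = 841 ≡ 46, 33^8 ≡ 46² = 2116 ≡ 49, 33^16 ≡ 49² = 2401 ≡ 16, 33^32 ≡ 16² = 256 ≡ 44. Since 33 = 32 + 1, 33^33 ≡ 44·33: 44·33 = 1452 ≡ 21. So 33^33 ≡ 21 (mod 53).
Hence T⁻¹(33) = 21.

21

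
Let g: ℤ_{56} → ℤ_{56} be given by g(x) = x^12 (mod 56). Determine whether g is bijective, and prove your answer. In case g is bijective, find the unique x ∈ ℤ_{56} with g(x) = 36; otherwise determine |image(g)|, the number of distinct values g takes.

g(1) = 1^12 = 1.
g(3): Repeated squaring mod 56: 3^1 ≡ 3, 3^2 ≡ 3² = 9, 3^4 ≡ 9² = 81 ≡ 25, 3^8 ≡ 25² = 625 ≡ 9. Since 12 = 8 + 4, 3^12 ≡ 9·25: 9·25 = 225 ≡ 1. So 3^12 ≡ 1 (mod 56).
So g(1) = g(3) = 1 while 1 ≠ 3, hence g is not injective, hence not bijective.
Since g is not bijective, we determine |image(g)|. Computing x^12 mod 56 for each x (by repeated squaring, reducing mod 56 at every step), the values g(0), g(1), …, g(55) are: 0, 1, 8, 1, 8, 1, 8, 49, 8, 1, 8, 1, 8, 1, 0, 1, 8, 1, 8, 1, 8, 49, 8, 1, 8, 1, 8, 1, 0, 1, 8, 1, 8, 1, 8, 49, 8, 1, 8, 1, 8, 1, 0, 1, 8, 1, 8, 1, 8, 49, 8, 1, 8, 1, 8, 1.
The distinct values are {0, 1, 8, 49}; there are 4 of them.

4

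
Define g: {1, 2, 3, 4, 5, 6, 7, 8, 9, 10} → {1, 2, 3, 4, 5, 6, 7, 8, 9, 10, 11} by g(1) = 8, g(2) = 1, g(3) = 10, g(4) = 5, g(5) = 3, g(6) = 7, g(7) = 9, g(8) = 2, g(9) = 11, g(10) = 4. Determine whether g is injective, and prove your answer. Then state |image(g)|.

The values g(1), …, g(10) are 8, 1, 10, 5, 3, 7, 9, 2, 11, 4 — all distinct.
So g(a) = g(b) only when a = b, and g is injective.
The image of g is {1, 2, 3, 4, 5, 7, 8, 9, 10, 11}, which has 10 elements.

10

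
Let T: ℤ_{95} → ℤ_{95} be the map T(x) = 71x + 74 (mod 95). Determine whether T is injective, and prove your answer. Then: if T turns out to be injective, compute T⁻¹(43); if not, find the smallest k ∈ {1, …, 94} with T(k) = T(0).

29

Suppose T(a) = T(b) in ℤ_{95}. Then 71a + 74 ≡ 71b + 74 (mod 95), thus 71(a − b) ≡ 0 (mod 95).
Since gcd(71, 95) = 1, 71 is invertible modulo 95, thus a − b ≡ 0 (mod 95), i.e. a = b.
So T is injective.
We now compute 71⁻¹ mod 95 explicitly. Euclid's algorithm: 95 = 1·71 + 24, 71 = 2·24 + 23, 24 = 1·23 + 1; back-substituting gives 1 = 91·71 − 68·95, so 71⁻¹ ≡ 91 (mod 95).
Since T is injective, we compute T⁻¹(43): solve 71x + 74 ≡ 43 (mod 95), i.e. 71x ≡ 64 (mod 95).
Multiplying by 71⁻¹ = 91 gives x ≡ 91·64 = 5824 = 61·95 + 29 ≡ 29 (mod 95).
Check: T(29) = 71·29 + 74 = 2133 = 22·95 + 43 ≡ 43 (mod 95).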